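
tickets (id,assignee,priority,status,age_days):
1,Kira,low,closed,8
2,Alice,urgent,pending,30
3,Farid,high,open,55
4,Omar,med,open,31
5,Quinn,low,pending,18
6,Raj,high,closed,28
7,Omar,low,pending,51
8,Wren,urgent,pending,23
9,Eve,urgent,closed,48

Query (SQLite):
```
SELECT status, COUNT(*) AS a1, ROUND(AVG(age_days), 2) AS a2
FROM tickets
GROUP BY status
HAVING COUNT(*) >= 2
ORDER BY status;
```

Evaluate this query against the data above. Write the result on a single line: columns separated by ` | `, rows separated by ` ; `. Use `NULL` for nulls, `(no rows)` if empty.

Group tickets by status.
Per group compute: COUNT(*), ROUND(AVG(age_days), 2).
HAVING: drop groups with fewer than 2 rows.
  closed: ids {1, 6, 9} → COUNT(*)=3, ROUND(AVG(age_days), 2)=28
  open: ids {3, 4} → COUNT(*)=2, ROUND(AVG(age_days), 2)=43
  pending: ids {2, 5, 7, 8} → COUNT(*)=4, ROUND(AVG(age_days), 2)=30.5

closed | 3 | 28 ; open | 2 | 43 ; pending | 4 | 30.5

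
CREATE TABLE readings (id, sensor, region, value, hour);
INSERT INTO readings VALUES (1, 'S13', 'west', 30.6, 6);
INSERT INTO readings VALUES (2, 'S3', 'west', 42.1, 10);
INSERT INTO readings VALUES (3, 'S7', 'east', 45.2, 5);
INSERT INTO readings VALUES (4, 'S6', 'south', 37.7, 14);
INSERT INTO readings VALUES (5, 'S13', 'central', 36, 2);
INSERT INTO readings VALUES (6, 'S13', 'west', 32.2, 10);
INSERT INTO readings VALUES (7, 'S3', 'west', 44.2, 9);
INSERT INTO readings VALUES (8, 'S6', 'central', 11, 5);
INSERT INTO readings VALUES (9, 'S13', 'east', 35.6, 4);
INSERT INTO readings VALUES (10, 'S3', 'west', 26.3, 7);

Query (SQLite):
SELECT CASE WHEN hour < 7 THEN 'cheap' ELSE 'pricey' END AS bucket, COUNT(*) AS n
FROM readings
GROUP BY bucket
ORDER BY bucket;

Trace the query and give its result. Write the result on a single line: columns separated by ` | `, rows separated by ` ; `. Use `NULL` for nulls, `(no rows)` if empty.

cheap | 5 ; pricey | 5

Bucket rows by hour < 7 → 'cheap' else 'pricey'; count each bucket.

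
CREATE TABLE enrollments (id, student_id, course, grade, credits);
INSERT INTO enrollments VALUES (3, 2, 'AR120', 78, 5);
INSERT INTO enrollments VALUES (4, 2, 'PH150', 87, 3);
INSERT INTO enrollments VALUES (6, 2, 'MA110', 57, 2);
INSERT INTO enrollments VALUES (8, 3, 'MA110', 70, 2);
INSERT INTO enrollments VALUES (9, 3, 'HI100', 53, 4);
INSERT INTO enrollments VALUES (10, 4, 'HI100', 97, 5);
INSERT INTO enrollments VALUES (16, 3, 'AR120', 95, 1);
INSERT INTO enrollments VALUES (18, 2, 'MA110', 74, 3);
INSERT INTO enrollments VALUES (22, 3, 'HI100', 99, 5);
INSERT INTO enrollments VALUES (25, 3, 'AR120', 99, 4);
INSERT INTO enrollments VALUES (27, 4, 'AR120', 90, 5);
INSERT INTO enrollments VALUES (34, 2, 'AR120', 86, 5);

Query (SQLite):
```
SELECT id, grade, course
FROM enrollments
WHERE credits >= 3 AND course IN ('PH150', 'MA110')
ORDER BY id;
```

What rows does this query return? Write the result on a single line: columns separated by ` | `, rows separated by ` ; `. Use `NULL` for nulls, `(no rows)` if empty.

credits >= 3: ids {3, 4, 9, 10, 18, 22, 25, 27, 34}
course IN ('PH150', 'MA110'): ids {4, 6, 8, 18}
Combine with AND.

4 | 87 | PH150 ; 18 | 74 | MA110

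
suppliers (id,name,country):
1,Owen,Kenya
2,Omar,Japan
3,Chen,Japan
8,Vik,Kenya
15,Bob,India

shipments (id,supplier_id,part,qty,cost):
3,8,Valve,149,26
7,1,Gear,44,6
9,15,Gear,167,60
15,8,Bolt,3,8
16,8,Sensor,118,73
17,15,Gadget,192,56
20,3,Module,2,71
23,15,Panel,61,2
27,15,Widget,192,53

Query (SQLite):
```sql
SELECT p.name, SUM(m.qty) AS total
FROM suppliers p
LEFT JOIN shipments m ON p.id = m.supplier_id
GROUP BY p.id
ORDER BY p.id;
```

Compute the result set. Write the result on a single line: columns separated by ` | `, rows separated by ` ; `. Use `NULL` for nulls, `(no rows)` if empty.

Owen | 44 ; Omar | NULL ; Chen | 2 ; Vik | 270 ; Bob | 612

LEFT JOIN keeps every suppliers row; unmatched ones get NULL for shipments columns.
Group by suppliers.id and compute SUM(m.qty). SUM over an all-NULL group is NULL.
  1: ids {7} → SUM(m.qty)=44
  2: ids {—} → SUM(m.qty)=NULL
  3: ids {20} → SUM(m.qty)=2
  8: ids {3, 15, 16} → SUM(m.qty)=270
  15: ids {9, 17, 23, 27} → SUM(m.qty)=612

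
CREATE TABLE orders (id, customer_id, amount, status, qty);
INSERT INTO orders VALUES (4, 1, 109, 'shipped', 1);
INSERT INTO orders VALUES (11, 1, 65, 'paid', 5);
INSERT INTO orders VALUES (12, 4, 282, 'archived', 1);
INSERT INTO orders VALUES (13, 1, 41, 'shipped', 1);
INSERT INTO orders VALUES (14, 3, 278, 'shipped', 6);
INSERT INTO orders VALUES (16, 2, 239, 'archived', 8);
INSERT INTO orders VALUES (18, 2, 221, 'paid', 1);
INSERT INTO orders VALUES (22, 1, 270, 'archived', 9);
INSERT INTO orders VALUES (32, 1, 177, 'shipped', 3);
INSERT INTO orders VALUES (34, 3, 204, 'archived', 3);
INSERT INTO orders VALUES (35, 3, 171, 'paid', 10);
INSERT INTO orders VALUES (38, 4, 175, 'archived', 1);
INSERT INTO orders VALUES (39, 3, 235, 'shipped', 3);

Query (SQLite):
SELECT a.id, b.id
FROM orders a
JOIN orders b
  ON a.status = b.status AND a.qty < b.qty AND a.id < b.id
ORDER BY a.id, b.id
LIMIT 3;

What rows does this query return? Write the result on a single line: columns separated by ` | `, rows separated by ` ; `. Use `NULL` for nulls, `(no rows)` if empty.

Pairs (a,b) with same status, a.qty < b.qty, a.id < b.id.
status groups: archived:{12,16,22,34,38} paid:{11,18,35} shipped:{4,13,14,32,39}
Ordered by (a.id, b.id); first 3.

4 | 14 ; 4 | 32 ; 4 | 39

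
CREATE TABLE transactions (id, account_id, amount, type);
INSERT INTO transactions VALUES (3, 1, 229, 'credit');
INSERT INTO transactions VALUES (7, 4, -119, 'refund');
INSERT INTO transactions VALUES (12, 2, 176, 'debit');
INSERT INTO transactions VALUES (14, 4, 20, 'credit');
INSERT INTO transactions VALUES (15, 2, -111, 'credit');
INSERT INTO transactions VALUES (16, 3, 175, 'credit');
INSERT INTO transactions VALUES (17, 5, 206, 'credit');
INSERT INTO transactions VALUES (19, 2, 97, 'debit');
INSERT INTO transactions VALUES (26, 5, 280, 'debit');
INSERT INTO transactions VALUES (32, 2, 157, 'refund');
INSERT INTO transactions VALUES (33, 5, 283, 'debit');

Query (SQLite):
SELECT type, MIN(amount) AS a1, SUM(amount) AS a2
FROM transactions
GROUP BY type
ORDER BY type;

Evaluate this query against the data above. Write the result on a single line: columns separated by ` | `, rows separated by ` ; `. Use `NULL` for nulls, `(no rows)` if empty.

Group transactions by type.
Per group compute: MIN(amount), SUM(amount).
  credit: ids {3, 14, 15, 16, 17} → MIN(amount)=-111, SUM(amount)=519
  debit: ids {12, 19, 26, 33} → MIN(amount)=97, SUM(amount)=836
  refund: ids {7, 32} → MIN(amount)=-119, SUM(amount)=38

credit | -111 | 519 ; debit | 97 | 836 ; refund | -119 | 38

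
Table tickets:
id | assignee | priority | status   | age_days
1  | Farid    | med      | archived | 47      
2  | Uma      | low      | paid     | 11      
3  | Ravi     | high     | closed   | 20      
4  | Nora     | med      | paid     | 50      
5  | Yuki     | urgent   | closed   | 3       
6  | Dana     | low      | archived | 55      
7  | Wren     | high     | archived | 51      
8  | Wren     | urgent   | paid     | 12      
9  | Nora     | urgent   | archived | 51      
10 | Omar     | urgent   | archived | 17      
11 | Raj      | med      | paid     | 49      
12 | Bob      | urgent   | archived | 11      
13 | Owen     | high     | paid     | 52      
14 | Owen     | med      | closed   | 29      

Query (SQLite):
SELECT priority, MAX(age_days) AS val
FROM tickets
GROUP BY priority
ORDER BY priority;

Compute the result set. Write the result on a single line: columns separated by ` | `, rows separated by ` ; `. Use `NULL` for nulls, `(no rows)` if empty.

high | 52 ; low | 55 ; med | 50 ; urgent | 51

Partition tickets by priority; compute MAX(age_days) within each group.
  high: ids {3, 7, 13} → MAX(age_days)=52
  low: ids {2, 6} → MAX(age_days)=55
  med: ids {1, 4, 11, 14} → MAX(age_days)=50
  urgent: ids {5, 8, 9, 10, 12} → MAX(age_days)=51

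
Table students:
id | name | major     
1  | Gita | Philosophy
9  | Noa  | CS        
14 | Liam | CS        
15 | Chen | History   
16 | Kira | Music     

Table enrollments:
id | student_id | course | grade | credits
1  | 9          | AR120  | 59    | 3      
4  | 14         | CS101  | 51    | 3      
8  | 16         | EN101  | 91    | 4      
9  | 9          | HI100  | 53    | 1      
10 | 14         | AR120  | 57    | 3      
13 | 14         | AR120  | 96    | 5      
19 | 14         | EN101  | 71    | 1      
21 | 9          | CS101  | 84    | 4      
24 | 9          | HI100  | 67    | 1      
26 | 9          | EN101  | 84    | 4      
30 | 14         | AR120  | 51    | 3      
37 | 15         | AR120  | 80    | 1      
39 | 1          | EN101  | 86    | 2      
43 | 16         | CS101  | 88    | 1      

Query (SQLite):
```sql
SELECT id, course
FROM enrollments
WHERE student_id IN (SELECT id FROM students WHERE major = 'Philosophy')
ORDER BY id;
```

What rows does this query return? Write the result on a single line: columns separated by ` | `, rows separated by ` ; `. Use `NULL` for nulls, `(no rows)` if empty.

39 | EN101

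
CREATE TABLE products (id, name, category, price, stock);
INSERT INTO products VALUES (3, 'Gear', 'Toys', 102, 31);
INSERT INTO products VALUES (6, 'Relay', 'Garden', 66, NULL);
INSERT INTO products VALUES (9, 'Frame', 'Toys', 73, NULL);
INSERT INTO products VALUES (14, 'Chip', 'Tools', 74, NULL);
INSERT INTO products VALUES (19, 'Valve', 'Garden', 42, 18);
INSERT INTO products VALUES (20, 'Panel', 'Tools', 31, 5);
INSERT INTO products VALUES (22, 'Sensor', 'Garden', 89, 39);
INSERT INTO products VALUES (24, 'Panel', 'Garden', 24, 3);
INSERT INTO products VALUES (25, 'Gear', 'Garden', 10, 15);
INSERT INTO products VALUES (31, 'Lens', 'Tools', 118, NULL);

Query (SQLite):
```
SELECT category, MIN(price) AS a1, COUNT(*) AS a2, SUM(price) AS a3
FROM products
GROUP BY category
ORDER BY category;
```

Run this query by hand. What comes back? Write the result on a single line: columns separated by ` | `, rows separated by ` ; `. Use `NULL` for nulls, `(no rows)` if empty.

Garden | 10 | 5 | 231 ; Tools | 31 | 3 | 223 ; Toys | 73 | 2 | 175

Group products by category.
Per group compute: MIN(price), COUNT(*), SUM(price).
  Garden: ids {6, 19, 22, 24, 25} → MIN(price)=10, COUNT(*)=5, SUM(price)=231
  Tools: ids {14, 20, 31} → MIN(price)=31, COUNT(*)=3, SUM(price)=223
  Toys: ids {3, 9} → MIN(price)=73, COUNT(*)=2, SUM(price)=175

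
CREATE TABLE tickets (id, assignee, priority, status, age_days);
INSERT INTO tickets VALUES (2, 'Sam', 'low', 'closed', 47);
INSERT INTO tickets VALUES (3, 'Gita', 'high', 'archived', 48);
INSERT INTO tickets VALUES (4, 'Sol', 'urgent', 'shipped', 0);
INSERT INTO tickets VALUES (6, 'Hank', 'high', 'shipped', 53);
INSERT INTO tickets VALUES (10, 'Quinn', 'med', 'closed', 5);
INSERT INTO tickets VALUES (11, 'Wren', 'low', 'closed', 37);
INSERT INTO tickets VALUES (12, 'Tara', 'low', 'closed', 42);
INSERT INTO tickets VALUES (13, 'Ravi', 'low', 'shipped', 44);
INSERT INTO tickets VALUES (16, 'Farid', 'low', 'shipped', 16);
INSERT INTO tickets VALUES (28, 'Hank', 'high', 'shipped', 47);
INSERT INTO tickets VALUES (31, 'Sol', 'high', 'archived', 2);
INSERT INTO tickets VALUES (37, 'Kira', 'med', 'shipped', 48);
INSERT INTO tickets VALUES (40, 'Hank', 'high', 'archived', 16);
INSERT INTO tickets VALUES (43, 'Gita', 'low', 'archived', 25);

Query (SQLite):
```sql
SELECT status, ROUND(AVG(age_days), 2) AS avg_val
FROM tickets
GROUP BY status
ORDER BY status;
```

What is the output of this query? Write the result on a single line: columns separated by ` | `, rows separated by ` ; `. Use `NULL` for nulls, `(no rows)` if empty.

archived | 22.75 ; closed | 32.75 ; shipped | 34.67

Partition tickets by status; compute ROUND(AVG(age_days), 2) within each group.
  archived: ids {3, 31, 40, 43} → ROUND(AVG(age_days), 2)=22.75
  closed: ids {2, 10, 11, 12} → ROUND(AVG(age_days), 2)=32.75
  shipped: ids {4, 6, 13, 16, 28, 37} → ROUND(AVG(age_days), 2)=34.67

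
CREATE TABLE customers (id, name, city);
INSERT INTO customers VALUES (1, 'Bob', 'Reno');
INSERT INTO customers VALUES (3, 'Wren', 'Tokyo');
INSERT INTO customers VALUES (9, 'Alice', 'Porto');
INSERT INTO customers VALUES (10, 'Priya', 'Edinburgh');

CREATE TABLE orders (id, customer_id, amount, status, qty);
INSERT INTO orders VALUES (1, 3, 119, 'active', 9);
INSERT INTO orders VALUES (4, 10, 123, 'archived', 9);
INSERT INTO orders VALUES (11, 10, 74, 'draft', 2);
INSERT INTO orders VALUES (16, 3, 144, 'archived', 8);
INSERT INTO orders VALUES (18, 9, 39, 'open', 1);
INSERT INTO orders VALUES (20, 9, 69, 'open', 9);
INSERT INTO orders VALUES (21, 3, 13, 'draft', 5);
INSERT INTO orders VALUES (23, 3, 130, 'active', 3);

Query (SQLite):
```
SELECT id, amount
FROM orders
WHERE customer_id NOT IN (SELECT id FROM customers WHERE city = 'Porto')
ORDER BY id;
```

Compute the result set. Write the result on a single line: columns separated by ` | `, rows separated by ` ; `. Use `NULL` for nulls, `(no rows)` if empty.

Inner query: customers.id where city = 'Porto'.
Outer: keep orders rows whose customer_id is not in that set.
Inner query → {9}

1 | 119 ; 4 | 123 ; 11 | 74 ; 16 | 144 ; 21 | 13 ; 23 | 130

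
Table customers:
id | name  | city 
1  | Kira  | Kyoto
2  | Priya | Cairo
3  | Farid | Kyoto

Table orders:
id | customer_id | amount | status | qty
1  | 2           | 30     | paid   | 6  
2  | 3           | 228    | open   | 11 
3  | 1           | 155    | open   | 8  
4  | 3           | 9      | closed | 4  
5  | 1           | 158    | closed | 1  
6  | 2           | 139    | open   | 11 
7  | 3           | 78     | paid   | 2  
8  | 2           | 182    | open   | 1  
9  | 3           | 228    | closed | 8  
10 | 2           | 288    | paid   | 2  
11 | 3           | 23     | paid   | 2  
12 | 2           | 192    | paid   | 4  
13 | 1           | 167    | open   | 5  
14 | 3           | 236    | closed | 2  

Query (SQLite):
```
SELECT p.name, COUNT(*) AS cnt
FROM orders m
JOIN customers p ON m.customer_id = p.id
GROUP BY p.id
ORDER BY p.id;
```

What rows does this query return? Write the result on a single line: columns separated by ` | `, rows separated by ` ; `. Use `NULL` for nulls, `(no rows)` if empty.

Kira | 3 ; Priya | 5 ; Farid | 6

Join each orders row to its customers via customer_id.
Group joined rows by customers.id; compute COUNT(*) per group.
  1: ids {3, 5, 13} → COUNT(*)=3
  2: ids {1, 6, 8, 10, 12} → COUNT(*)=5
  3: ids {2, 4, 7, 9, 11, 14} → COUNT(*)=6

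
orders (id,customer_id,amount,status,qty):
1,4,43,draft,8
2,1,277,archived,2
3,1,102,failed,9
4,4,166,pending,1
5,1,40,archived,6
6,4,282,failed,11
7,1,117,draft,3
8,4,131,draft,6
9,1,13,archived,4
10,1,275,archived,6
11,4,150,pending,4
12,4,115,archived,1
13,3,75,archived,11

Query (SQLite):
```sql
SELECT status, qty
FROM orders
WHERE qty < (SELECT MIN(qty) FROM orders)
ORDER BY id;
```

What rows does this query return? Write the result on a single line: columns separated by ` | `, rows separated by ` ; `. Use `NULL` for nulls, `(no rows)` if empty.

(no rows)

Scalar subquery: MIN(qty) over all orders rows = 1.
Keep rows where qty < that value.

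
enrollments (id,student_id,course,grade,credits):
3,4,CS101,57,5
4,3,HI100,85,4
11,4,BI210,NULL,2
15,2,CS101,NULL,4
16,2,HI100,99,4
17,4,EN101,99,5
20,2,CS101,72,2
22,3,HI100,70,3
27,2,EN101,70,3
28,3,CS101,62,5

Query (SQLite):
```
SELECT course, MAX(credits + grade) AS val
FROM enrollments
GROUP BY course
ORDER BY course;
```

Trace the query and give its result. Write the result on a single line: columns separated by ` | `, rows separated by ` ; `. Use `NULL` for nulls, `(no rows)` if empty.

BI210 | NULL ; CS101 | 74 ; EN101 | 104 ; HI100 | 103

For each row compute credits + grade.
Group by course; take MAX of the expression per group.
  BI210: ids {11} → MAX(credits + grade)=NULL
  CS101: ids {3, 15, 20, 28} → MAX(credits + grade)=74
  EN101: ids {17, 27} → MAX(credits + grade)=104
  HI100: ids {4, 16, 22} → MAX(credits + grade)=103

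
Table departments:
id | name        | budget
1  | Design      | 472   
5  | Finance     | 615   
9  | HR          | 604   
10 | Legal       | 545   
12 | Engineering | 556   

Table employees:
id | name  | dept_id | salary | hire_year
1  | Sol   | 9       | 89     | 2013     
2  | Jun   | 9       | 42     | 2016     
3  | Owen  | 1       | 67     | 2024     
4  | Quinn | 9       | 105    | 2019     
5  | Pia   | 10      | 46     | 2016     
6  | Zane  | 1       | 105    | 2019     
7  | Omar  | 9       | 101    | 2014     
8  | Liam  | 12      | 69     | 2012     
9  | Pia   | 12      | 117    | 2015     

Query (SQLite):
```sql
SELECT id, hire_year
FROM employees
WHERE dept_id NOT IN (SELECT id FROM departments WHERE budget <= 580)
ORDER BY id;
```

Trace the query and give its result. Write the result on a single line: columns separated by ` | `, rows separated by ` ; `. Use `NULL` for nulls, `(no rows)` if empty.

1 | 2013 ; 2 | 2016 ; 4 | 2019 ; 7 | 2014

Inner query: departments.id where budget <= 580.
Outer: keep employees rows whose dept_id is not in that set.
Inner query → {1, 10, 12}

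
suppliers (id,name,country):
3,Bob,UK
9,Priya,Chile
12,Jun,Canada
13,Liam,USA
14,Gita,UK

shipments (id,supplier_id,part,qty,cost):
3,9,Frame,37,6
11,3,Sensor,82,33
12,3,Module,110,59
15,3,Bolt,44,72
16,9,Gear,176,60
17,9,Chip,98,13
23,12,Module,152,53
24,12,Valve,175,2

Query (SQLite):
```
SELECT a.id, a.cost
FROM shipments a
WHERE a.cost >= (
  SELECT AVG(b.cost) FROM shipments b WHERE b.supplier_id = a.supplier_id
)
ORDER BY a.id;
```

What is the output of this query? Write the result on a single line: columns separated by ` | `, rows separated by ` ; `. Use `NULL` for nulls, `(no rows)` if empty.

For each shipments row a, compute AVG(cost) over rows sharing a.supplier_id.
Keep row a if a.cost >= that per-group AVG.
  supplier_id=3: AVG(cost) = 54.666667
  supplier_id=9: AVG(cost) = 26.333333
  supplier_id=12: AVG(cost) = 27.5

12 | 59 ; 15 | 72 ; 16 | 60 ; 23 | 53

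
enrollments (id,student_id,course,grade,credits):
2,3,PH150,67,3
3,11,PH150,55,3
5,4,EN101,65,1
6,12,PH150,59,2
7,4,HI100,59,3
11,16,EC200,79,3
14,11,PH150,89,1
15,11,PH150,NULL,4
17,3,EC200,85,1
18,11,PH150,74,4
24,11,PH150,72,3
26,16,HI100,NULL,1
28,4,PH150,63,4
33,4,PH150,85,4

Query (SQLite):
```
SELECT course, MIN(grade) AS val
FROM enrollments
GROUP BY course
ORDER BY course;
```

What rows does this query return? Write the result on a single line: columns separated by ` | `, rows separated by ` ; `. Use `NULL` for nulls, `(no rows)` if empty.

EC200 | 79 ; EN101 | 65 ; HI100 | 59 ; PH150 | 55

Partition enrollments by course; compute MIN(grade) within each group.
  EC200: ids {11, 17} → MIN(grade)=79
  EN101: ids {5} → MIN(grade)=65
  HI100: ids {7, 26} → MIN(grade)=59
  PH150: ids {2, 3, 6, 14, 15, 18, 24, 28, 33} → MIN(grade)=55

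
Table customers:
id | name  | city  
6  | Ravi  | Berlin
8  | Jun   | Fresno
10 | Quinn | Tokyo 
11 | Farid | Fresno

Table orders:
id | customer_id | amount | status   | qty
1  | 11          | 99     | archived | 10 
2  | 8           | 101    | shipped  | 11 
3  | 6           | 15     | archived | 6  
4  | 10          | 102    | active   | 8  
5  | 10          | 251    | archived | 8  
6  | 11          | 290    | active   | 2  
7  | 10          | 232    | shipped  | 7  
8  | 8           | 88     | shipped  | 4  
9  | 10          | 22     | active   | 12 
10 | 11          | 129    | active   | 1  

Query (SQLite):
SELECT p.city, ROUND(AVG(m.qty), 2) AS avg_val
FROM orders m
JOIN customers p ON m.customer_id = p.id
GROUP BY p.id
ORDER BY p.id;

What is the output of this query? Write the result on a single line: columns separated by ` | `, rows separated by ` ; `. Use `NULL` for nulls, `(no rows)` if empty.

Join each orders row to its customers via customer_id.
Group joined rows by customers.id; compute ROUND(AVG(m.qty), 2) per group.
  6: ids {3} → ROUND(AVG(m.qty), 2)=6
  8: ids {2, 8} → ROUND(AVG(m.qty), 2)=7.5
  10: ids {4, 5, 7, 9} → ROUND(AVG(m.qty), 2)=8.75
  11: ids {1, 6, 10} → ROUND(AVG(m.qty), 2)=4.33

Berlin | 6 ; Fresno | 7.5 ; Tokyo | 8.75 ; Fresno | 4.33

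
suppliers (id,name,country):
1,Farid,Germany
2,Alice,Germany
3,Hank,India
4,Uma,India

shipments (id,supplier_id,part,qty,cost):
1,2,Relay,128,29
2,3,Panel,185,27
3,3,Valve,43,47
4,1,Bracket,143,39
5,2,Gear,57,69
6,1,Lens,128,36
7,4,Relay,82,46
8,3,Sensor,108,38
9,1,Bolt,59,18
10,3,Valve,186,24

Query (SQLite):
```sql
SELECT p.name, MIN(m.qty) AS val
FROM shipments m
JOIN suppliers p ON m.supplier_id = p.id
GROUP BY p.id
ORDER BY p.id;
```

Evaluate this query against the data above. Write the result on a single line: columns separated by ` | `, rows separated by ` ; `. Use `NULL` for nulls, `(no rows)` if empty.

Farid | 59 ; Alice | 57 ; Hank | 43 ; Uma | 82

Join each shipments row to its suppliers via supplier_id.
Group joined rows by suppliers.id; compute MIN(m.qty) per group.
  1: ids {4, 6, 9} → MIN(m.qty)=59
  2: ids {1, 5} → MIN(m.qty)=57
  3: ids {2, 3, 8, 10} → MIN(m.qty)=43
  4: ids {7} → MIN(m.qty)=82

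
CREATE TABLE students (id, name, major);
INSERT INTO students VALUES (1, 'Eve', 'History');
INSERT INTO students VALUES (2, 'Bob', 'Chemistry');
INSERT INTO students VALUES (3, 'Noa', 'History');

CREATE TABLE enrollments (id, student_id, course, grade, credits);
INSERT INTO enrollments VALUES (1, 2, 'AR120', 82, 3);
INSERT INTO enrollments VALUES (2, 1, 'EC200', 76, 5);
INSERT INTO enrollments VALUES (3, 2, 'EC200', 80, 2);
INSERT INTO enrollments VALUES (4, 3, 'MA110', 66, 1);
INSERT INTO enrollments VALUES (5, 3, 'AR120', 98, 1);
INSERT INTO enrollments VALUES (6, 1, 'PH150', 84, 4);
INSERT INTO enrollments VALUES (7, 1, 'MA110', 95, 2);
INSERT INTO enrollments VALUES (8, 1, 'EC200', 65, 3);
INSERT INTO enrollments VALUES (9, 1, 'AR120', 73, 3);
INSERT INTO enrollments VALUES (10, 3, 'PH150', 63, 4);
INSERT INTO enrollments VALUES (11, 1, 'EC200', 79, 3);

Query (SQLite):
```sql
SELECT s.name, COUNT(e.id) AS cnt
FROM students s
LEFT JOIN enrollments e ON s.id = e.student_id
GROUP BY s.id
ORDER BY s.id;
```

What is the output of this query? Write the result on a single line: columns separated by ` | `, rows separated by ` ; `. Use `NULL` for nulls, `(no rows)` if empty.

Eve | 6 ; Bob | 2 ; Noa | 3

LEFT JOIN keeps every students row; unmatched ones get NULL for enrollments columns.
Group by students.id and compute COUNT(e.id). COUNT(col) of an all-NULL group is 0.
  1: ids {2, 6, 7, 8, 9, 11} → COUNT(e.id)=6
  2: ids {1, 3} → COUNT(e.id)=2
  3: ids {4, 5, 10} → COUNT(e.id)=3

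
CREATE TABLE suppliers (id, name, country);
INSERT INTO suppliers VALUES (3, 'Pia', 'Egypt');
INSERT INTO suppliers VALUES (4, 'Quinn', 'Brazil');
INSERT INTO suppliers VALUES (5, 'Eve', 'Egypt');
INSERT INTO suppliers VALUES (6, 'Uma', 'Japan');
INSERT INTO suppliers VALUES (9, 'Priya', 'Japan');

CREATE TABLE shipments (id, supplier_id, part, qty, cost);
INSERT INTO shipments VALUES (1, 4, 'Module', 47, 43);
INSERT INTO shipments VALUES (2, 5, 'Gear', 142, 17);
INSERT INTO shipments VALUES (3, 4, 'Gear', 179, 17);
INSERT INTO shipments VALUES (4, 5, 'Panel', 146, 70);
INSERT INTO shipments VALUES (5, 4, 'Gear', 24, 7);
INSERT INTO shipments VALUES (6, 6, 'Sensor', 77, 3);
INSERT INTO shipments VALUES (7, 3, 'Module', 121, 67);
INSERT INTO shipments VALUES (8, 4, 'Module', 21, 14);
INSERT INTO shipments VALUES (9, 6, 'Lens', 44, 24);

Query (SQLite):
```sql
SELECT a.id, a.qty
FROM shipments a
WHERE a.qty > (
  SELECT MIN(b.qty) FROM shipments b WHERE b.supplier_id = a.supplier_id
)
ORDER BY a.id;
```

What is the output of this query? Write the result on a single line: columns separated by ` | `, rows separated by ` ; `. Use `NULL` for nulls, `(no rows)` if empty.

1 | 47 ; 3 | 179 ; 4 | 146 ; 5 | 24 ; 6 | 77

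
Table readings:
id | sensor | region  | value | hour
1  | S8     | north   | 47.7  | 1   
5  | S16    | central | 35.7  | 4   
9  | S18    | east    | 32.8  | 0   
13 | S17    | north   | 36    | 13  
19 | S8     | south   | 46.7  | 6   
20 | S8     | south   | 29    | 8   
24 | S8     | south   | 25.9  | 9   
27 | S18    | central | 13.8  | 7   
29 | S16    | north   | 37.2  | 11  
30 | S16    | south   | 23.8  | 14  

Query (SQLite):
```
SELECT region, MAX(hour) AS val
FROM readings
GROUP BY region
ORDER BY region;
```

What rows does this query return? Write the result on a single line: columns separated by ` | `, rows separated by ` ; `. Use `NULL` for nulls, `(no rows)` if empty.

central | 7 ; east | 0 ; north | 13 ; south | 14

Partition readings by region; compute MAX(hour) within each group.
  central: ids {5, 27} → MAX(hour)=7
  east: ids {9} → MAX(hour)=0
  north: ids {1, 13, 29} → MAX(hour)=13
  south: ids {19, 20, 24, 30} → MAX(hour)=14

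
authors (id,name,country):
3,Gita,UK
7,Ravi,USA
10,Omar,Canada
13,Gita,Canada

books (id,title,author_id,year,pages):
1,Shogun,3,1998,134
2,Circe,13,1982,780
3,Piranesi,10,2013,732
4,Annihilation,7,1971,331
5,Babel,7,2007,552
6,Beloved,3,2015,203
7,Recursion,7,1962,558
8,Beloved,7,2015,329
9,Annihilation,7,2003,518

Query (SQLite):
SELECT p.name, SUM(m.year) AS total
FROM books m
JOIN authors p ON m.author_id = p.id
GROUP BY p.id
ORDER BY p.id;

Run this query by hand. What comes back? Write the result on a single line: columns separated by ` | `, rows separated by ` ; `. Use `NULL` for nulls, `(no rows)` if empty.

Gita | 4013 ; Ravi | 9958 ; Omar | 2013 ; Gita | 1982

Join each books row to its authors via author_id.
Group joined rows by authors.id; compute SUM(m.year) per group.
  3: ids {1, 6} → SUM(m.year)=4013
  7: ids {4, 5, 7, 8, 9} → SUM(m.year)=9958
  10: ids {3} → SUM(m.year)=2013
  13: ids {2} → SUM(m.year)=1982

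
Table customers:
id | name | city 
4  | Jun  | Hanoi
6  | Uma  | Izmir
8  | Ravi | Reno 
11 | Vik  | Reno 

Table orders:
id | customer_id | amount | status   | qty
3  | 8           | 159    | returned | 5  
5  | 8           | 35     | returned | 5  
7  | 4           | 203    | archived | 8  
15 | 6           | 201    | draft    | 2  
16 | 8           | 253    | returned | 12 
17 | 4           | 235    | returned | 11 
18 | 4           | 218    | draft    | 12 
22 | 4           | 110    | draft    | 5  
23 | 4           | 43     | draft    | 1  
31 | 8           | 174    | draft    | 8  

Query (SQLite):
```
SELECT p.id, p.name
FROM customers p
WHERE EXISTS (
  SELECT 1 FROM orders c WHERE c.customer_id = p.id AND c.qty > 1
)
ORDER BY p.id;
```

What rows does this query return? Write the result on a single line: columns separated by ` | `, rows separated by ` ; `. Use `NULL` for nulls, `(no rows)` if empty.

4 | Jun ; 6 | Uma ; 8 | Ravi

For each customers row, check whether any orders with matching customer_id has qty > 1.
Keep rows where that is true.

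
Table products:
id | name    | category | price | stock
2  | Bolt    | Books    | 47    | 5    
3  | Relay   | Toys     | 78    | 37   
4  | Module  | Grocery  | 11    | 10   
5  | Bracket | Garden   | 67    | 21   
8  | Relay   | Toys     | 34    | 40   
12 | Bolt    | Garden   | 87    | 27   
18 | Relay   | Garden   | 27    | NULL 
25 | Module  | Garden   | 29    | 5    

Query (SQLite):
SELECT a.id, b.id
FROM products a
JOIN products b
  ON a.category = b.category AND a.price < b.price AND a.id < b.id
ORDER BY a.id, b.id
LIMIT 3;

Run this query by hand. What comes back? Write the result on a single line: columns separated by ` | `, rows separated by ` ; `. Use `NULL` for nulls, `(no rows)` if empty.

5 | 12 ; 18 | 25

Pairs (a,b) with same category, a.price < b.price, a.id < b.id.
category groups: Books:{2} Garden:{5,12,18,25} Grocery:{4} Toys:{3,8}
Ordered by (a.id, b.id); first 3.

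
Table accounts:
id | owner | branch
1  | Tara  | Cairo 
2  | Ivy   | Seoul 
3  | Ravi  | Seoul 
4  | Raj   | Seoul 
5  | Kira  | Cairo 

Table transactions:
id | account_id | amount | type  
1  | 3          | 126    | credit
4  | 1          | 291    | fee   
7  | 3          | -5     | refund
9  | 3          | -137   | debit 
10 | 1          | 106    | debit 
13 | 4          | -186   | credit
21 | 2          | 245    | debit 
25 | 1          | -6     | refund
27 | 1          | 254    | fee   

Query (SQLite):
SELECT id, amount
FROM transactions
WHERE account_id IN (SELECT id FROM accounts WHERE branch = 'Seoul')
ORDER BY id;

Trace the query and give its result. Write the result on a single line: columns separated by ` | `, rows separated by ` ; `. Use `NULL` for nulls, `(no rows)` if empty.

1 | 126 ; 7 | -5 ; 9 | -137 ; 13 | -186 ; 21 | 245

Inner query: accounts.id where branch = 'Seoul'.
Outer: keep transactions rows whose account_id is in that set.
Inner query → {2, 3, 4}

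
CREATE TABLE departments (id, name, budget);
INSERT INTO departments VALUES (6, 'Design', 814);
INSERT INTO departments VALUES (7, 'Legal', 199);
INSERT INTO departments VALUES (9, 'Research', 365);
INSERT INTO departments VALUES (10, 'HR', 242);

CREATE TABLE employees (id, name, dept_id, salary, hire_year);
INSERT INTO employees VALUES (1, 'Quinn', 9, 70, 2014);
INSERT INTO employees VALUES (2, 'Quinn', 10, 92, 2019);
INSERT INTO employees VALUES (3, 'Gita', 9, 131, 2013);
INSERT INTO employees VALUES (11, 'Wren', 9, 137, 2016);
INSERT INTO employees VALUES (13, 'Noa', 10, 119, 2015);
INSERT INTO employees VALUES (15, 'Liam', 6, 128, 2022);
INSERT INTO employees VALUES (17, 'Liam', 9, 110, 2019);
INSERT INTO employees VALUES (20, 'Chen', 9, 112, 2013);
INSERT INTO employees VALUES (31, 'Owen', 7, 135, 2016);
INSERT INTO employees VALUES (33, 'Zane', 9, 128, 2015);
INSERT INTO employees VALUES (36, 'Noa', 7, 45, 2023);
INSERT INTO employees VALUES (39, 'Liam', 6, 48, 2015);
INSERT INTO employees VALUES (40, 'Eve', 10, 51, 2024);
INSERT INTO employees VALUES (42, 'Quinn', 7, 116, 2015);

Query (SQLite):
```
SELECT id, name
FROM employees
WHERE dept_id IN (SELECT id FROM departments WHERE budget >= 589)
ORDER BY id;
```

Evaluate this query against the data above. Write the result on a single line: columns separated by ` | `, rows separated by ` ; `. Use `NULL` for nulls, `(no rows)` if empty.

Inner query: departments.id where budget >= 589.
Outer: keep employees rows whose dept_id is in that set.
Inner query → {6}

15 | Liam ; 39 | Liam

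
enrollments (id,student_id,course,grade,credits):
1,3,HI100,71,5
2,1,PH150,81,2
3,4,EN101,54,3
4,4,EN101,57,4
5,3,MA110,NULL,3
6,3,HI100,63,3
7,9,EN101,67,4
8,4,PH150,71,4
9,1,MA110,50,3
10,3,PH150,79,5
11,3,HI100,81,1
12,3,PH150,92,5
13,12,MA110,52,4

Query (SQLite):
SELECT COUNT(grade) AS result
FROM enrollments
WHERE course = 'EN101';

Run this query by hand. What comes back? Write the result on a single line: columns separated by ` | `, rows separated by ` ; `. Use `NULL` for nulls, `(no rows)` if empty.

3

Rows where course='EN101' → grade values: [54, 57, 67].
COUNT(grade) counts non-NULL values → 3.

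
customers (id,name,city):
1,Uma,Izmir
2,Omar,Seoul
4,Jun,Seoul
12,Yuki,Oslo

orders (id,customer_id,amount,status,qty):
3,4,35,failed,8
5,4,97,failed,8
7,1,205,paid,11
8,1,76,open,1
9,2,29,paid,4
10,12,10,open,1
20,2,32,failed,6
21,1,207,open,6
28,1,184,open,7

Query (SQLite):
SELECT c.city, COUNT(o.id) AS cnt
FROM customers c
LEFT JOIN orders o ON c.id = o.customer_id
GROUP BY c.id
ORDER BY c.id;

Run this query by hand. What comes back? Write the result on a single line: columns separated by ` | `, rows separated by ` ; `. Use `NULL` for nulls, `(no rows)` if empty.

Izmir | 4 ; Seoul | 2 ; Seoul | 2 ; Oslo | 1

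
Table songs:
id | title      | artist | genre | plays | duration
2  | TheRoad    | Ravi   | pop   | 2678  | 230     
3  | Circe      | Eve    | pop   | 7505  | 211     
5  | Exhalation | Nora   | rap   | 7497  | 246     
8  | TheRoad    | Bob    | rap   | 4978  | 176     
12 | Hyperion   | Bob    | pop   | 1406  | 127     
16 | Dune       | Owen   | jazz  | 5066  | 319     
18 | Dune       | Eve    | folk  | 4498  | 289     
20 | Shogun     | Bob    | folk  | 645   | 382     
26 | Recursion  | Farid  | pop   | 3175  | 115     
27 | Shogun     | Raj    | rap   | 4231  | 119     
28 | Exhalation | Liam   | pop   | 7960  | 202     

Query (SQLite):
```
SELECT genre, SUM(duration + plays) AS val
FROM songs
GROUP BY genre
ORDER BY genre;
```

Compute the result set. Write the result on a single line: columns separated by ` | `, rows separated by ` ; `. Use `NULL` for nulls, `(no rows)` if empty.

For each row compute duration + plays.
Group by genre; take SUM of the expression per group.
  folk: ids {18, 20} → SUM(duration + plays)=5814
  jazz: ids {16} → SUM(duration + plays)=5385
  pop: ids {2, 3, 12, 26, 28} → SUM(duration + plays)=23609
  rap: ids {5, 8, 27} → SUM(duration + plays)=17247

folk | 5814 ; jazz | 5385 ; pop | 23609 ; rap | 17247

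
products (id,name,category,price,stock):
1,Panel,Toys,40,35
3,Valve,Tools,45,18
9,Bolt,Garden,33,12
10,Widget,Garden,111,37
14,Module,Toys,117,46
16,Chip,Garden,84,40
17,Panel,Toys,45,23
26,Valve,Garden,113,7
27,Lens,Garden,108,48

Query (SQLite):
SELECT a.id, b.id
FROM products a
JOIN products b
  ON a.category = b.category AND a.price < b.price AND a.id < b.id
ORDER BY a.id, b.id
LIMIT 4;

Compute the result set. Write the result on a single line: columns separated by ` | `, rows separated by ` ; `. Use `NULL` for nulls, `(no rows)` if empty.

1 | 14 ; 1 | 17 ; 9 | 10 ; 9 | 16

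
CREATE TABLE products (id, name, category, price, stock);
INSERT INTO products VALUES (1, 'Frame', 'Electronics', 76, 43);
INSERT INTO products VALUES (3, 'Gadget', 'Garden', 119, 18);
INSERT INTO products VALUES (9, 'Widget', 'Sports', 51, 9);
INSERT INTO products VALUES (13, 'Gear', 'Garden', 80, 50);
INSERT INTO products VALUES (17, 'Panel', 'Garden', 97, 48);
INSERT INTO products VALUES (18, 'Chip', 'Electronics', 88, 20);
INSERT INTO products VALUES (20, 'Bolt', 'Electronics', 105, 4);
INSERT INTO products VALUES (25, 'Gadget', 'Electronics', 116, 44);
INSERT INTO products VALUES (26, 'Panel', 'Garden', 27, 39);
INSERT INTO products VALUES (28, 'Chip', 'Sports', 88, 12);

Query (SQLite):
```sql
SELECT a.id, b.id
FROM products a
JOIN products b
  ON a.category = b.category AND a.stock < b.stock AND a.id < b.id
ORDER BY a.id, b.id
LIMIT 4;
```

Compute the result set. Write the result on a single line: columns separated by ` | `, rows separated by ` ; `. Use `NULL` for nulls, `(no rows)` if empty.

1 | 25 ; 3 | 13 ; 3 | 17 ; 3 | 26

Pairs (a,b) with same category, a.stock < b.stock, a.id < b.id.
category groups: Electronics:{1,18,20,25} Garden:{3,13,17,26} Sports:{9,28}
Ordered by (a.id, b.id); first 4.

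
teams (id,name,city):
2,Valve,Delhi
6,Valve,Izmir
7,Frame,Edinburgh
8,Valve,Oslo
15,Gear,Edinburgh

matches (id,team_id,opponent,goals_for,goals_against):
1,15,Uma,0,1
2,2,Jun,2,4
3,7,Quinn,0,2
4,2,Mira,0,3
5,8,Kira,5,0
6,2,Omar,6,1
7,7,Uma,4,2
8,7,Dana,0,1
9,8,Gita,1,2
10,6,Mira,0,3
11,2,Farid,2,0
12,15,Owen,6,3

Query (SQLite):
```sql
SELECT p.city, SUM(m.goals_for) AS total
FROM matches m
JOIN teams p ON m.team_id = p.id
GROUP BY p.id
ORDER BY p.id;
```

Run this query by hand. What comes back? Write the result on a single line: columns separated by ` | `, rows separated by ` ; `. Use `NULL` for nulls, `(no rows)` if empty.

Delhi | 10 ; Izmir | 0 ; Edinburgh | 4 ; Oslo | 6 ; Edinburgh | 6

Join each matches row to its teams via team_id.
Group joined rows by teams.id; compute SUM(m.goals_for) per group.
  2: ids {2, 4, 6, 11} → SUM(m.goals_for)=10
  6: ids {10} → SUM(m.goals_for)=0
  7: ids {3, 7, 8} → SUM(m.goals_for)=4
  8: ids {5, 9} → SUM(m.goals_for)=6
  15: ids {1, 12} → SUM(m.goals_for)=6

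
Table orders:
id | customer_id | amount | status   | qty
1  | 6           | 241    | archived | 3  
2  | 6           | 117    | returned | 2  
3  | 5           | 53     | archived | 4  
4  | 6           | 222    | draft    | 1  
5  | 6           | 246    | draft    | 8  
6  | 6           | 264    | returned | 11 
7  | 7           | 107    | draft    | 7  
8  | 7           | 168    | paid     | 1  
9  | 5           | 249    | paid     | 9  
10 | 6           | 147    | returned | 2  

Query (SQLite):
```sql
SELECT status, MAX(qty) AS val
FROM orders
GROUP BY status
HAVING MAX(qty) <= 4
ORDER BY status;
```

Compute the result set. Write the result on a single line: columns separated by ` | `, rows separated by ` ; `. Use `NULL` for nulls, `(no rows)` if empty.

archived | 4

Partition orders by status; compute MAX(qty) within each group.
HAVING: keep groups where MAX(qty) <= 4.
  archived: ids {1, 3} → MAX(qty)=4
  draft: ids {4, 5, 7} → MAX(qty)=8
  paid: ids {8, 9} → MAX(qty)=9
  returned: ids {2, 6, 10} → MAX(qty)=11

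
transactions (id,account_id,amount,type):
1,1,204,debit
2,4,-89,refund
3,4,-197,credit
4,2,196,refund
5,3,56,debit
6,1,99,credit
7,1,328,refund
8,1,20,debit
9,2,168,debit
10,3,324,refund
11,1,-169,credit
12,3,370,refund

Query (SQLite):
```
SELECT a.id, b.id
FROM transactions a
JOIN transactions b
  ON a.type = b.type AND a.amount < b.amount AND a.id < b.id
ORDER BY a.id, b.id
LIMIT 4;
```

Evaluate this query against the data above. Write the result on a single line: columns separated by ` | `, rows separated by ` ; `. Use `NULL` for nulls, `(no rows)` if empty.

2 | 4 ; 2 | 7 ; 2 | 10 ; 2 | 12

Pairs (a,b) with same type, a.amount < b.amount, a.id < b.id.
type groups: credit:{3,6,11} debit:{1,5,8,9} refund:{2,4,7,10,12}
Ordered by (a.id, b.id); first 4.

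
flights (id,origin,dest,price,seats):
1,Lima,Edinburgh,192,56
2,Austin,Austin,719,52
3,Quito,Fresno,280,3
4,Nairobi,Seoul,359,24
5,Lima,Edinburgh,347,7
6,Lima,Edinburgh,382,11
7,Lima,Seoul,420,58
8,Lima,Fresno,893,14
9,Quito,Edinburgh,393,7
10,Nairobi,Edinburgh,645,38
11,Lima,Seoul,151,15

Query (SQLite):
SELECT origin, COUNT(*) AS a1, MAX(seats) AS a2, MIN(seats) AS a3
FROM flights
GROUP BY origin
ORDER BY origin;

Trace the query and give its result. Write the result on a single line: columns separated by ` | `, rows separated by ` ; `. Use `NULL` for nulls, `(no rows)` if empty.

Austin | 1 | 52 | 52 ; Lima | 6 | 58 | 7 ; Nairobi | 2 | 38 | 24 ; Quito | 2 | 7 | 3

Group flights by origin.
Per group compute: COUNT(*), MAX(seats), MIN(seats).
  Austin: ids {2} → COUNT(*)=1, MAX(seats)=52, MIN(seats)=52
  Lima: ids {1, 5, 6, 7, 8, 11} → COUNT(*)=6, MAX(seats)=58, MIN(seats)=7
  Nairobi: ids {4, 10} → COUNT(*)=2, MAX(seats)=38, MIN(seats)=24
  Quito: ids {3, 9} → COUNT(*)=2, MAX(seats)=7, MIN(seats)=3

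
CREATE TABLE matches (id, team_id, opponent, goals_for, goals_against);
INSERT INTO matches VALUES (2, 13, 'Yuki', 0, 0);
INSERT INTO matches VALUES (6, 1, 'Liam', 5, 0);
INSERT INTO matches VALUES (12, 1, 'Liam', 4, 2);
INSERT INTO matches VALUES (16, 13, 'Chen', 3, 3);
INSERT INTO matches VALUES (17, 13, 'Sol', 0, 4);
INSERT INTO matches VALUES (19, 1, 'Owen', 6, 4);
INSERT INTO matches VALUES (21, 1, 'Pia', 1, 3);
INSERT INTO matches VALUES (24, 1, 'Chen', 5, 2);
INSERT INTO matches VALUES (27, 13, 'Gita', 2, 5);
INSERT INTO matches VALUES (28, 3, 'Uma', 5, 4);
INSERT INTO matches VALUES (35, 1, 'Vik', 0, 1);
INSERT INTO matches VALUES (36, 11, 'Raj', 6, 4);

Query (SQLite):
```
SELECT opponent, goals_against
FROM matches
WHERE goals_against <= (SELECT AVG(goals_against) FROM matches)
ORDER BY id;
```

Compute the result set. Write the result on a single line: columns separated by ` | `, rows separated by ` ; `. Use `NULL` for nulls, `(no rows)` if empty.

Scalar subquery: AVG(goals_against) over all matches rows = 2.666667 (≈; comparison uses full precision).
Keep rows where goals_against <= that value.

Yuki | 0 ; Liam | 0 ; Liam | 2 ; Chen | 2 ; Vik | 1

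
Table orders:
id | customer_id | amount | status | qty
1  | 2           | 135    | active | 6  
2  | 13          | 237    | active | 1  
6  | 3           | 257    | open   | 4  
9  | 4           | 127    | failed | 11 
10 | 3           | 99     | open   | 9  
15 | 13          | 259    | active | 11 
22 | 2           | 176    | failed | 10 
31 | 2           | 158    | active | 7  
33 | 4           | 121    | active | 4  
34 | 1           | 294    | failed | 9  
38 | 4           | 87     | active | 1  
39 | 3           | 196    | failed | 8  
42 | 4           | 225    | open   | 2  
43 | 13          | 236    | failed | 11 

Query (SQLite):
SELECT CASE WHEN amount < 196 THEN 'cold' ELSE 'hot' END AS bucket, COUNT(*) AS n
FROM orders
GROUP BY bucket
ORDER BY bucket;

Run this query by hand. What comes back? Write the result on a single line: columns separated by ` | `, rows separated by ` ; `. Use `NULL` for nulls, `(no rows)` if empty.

Bucket rows by amount < 196 → 'cold' else 'hot'; count each bucket.

cold | 7 ; hot | 7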